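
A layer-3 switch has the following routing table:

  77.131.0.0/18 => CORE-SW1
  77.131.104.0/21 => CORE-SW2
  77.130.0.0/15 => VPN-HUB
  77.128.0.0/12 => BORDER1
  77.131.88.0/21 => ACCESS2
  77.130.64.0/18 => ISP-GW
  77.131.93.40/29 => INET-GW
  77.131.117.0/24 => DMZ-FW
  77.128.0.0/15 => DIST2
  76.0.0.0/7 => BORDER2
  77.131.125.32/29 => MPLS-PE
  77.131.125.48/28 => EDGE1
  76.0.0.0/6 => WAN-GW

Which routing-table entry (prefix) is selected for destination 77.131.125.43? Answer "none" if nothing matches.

77.130.0.0/15

Entries matching 77.131.125.43:
  76.0.0.0/6 (76.0.0.0 - 79.255.255.255)
  76.0.0.0/7 (76.0.0.0 - 77.255.255.255)
  77.128.0.0/12 (77.128.0.0 - 77.143.255.255)
  77.130.0.0/15 (77.130.0.0 - 77.131.255.255)
Most specific is 77.130.0.0/15.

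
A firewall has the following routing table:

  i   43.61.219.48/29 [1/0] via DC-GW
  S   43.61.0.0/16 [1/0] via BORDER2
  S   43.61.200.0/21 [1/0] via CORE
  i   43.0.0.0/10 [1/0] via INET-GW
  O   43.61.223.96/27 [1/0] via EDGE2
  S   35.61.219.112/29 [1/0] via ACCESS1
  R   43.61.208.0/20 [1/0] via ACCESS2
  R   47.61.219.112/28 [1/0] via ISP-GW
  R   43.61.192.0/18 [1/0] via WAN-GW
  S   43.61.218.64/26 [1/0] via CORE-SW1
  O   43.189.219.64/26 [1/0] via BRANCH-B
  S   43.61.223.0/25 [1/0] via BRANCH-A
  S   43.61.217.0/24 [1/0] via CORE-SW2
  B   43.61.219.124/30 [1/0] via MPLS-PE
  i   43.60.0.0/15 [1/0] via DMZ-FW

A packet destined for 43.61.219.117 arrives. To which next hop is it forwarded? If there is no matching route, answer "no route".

ACCESS2

Routes whose prefix contains 43.61.219.117:
  43.0.0.0/10 (43.0.0.0 - 43.63.255.255) -> INET-GW
  43.60.0.0/15 (43.60.0.0 - 43.61.255.255) -> DMZ-FW
  43.61.0.0/16 (43.61.0.0 - 43.61.255.255) -> BORDER2
  43.61.192.0/18 (43.61.192.0 - 43.61.255.255) -> WAN-GW
  43.61.208.0/20 (43.61.208.0 - 43.61.223.255) -> ACCESS2
More-specific entries that do NOT match:
  43.61.219.124/30 (43.61.219.124 - 43.61.219.127) does not contain 43.61.219.117
  43.61.219.48/29 (43.61.219.48 - 43.61.219.55) does not contain 43.61.219.117
  35.61.219.112/29 (35.61.219.112 - 35.61.219.119) does not contain 43.61.219.117
  47.61.219.112/28 (47.61.219.112 - 47.61.219.127) does not contain 43.61.219.117
  43.61.223.96/27 (43.61.223.96 - 43.61.223.127) does not contain 43.61.219.117
  43.61.218.64/26 (43.61.218.64 - 43.61.218.127) does not contain 43.61.219.117
  43.189.219.64/26 (43.189.219.64 - 43.189.219.127) does not contain 43.61.219.117
  43.61.223.0/25 (43.61.223.0 - 43.61.223.127) does not contain 43.61.219.117
  43.61.217.0/24 (43.61.217.0 - 43.61.217.255) does not contain 43.61.219.117
  43.61.200.0/21 (43.61.200.0 - 43.61.207.255) does not contain 43.61.219.117
Longest matching prefix is /20 -> next hop ACCESS2.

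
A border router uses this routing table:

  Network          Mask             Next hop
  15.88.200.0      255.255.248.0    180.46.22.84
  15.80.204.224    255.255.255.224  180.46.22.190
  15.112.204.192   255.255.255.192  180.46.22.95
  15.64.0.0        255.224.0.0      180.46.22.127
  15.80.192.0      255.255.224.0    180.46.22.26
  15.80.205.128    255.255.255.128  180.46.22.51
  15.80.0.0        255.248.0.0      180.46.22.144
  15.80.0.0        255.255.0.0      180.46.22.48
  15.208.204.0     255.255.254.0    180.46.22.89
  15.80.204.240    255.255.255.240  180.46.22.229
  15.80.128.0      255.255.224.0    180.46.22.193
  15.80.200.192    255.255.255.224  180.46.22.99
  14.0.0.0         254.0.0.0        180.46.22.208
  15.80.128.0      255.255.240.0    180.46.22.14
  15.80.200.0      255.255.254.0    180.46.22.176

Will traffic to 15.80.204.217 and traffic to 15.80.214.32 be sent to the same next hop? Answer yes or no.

yes

15.80.204.217: longest match 15.80.192.0/19 -> 180.46.22.26
15.80.214.32: longest match 15.80.192.0/19 -> 180.46.22.26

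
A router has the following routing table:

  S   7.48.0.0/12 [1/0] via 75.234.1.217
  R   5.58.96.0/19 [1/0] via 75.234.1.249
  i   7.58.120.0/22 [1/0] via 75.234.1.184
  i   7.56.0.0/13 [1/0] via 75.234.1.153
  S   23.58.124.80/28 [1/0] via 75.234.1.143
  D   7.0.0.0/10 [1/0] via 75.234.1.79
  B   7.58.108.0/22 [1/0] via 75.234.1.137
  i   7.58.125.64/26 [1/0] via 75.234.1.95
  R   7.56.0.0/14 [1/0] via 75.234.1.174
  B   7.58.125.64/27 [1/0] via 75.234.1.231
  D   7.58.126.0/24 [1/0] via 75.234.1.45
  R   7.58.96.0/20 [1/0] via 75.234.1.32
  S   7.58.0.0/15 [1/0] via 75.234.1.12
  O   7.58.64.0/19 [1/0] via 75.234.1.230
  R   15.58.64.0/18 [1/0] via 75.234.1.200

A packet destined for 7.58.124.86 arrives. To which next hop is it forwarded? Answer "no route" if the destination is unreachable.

Routes whose prefix contains 7.58.124.86:
  7.0.0.0/10 (7.0.0.0 - 7.63.255.255) -> 75.234.1.79
  7.48.0.0/12 (7.48.0.0 - 7.63.255.255) -> 75.234.1.217
  7.56.0.0/13 (7.56.0.0 - 7.63.255.255) -> 75.234.1.153
  7.56.0.0/14 (7.56.0.0 - 7.59.255.255) -> 75.234.1.174
  7.58.0.0/15 (7.58.0.0 - 7.59.255.255) -> 75.234.1.12
More-specific entries that do NOT match:
  23.58.124.80/28 (23.58.124.80 - 23.58.124.95) does not contain 7.58.124.86
  7.58.125.64/27 (7.58.125.64 - 7.58.125.95) does not contain 7.58.124.86
  7.58.125.64/26 (7.58.125.64 - 7.58.125.127) does not contain 7.58.124.86
  7.58.126.0/24 (7.58.126.0 - 7.58.126.255) does not contain 7.58.124.86
  7.58.120.0/22 (7.58.120.0 - 7.58.123.255) does not contain 7.58.124.86
  7.58.108.0/22 (7.58.108.0 - 7.58.111.255) does not contain 7.58.124.86
  7.58.96.0/20 (7.58.96.0 - 7.58.111.255) does not contain 7.58.124.86
  5.58.96.0/19 (5.58.96.0 - 5.58.127.255) does not contain 7.58.124.86
  7.58.64.0/19 (7.58.64.0 - 7.58.95.255) does not contain 7.58.124.86
  15.58.64.0/18 (15.58.64.0 - 15.58.127.255) does not contain 7.58.124.86
Longest matching prefix is /15 -> next hop 75.234.1.12.

75.234.1.12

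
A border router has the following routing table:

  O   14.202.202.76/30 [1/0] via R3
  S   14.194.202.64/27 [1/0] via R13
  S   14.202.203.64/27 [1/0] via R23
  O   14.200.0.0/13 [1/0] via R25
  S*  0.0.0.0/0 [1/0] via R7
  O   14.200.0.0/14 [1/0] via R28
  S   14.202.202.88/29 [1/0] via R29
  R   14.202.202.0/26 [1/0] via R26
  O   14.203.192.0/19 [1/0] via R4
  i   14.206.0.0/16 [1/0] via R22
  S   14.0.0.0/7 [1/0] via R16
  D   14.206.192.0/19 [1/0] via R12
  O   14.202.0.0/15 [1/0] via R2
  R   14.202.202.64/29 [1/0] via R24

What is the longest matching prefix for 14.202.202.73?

14.202.0.0/15

Entries matching 14.202.202.73:
  0.0.0.0/0 (default, matches everything)
  14.0.0.0/7 (14.0.0.0 - 15.255.255.255)
  14.200.0.0/13 (14.200.0.0 - 14.207.255.255)
  14.200.0.0/14 (14.200.0.0 - 14.203.255.255)
  14.202.0.0/15 (14.202.0.0 - 14.203.255.255)
Most specific is 14.202.0.0/15.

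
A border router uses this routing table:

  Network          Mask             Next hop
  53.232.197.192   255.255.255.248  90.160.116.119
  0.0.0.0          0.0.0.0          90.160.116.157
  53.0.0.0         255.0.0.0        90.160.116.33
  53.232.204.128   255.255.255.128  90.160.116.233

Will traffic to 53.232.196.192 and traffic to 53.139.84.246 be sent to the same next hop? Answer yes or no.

53.232.196.192: longest match 53.0.0.0/8 -> 90.160.116.33
53.139.84.246: longest match 53.0.0.0/8 -> 90.160.116.33

yes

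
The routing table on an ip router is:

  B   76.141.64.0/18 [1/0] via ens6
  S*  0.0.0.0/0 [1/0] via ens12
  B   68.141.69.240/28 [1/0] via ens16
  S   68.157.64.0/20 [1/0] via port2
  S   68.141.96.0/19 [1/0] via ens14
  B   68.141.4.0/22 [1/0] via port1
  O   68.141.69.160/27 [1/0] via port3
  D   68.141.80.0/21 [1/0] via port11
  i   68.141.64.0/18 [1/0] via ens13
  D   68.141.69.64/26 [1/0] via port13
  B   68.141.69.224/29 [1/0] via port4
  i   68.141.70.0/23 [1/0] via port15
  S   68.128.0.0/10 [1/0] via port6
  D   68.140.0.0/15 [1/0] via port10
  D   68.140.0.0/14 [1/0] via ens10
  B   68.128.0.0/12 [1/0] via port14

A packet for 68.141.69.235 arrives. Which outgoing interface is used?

Routes whose prefix contains 68.141.69.235:
  0.0.0.0/0 (default, matches everything) -> ens12
  68.128.0.0/10 (68.128.0.0 - 68.191.255.255) -> port6
  68.128.0.0/12 (68.128.0.0 - 68.143.255.255) -> port14
  68.140.0.0/14 (68.140.0.0 - 68.143.255.255) -> ens10
  68.140.0.0/15 (68.140.0.0 - 68.141.255.255) -> port10
  68.141.64.0/18 (68.141.64.0 - 68.141.127.255) -> ens13
More-specific entries that do NOT match:
  68.141.69.224/29 (68.141.69.224 - 68.141.69.231) does not contain 68.141.69.235
  68.141.69.240/28 (68.141.69.240 - 68.141.69.255) does not contain 68.141.69.235
  68.141.69.160/27 (68.141.69.160 - 68.141.69.191) does not contain 68.141.69.235
  68.141.69.64/26 (68.141.69.64 - 68.141.69.127) does not contain 68.141.69.235
  68.141.70.0/23 (68.141.70.0 - 68.141.71.255) does not contain 68.141.69.235
  68.141.4.0/22 (68.141.4.0 - 68.141.7.255) does not contain 68.141.69.235
  68.141.80.0/21 (68.141.80.0 - 68.141.87.255) does not contain 68.141.69.235
  68.157.64.0/20 (68.157.64.0 - 68.157.79.255) does not contain 68.141.69.235
  68.141.96.0/19 (68.141.96.0 - 68.141.127.255) does not contain 68.141.69.235
Longest matching prefix is /18 -> interface ens13.

ens13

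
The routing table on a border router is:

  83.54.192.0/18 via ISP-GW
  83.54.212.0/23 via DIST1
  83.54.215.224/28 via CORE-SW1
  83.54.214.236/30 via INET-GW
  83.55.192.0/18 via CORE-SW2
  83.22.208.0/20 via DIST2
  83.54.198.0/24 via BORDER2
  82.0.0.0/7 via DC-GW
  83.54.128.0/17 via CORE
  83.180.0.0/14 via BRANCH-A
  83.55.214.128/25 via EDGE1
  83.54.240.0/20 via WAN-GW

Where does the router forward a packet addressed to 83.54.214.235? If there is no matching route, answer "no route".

ISP-GW

Routes whose prefix contains 83.54.214.235:
  82.0.0.0/7 (82.0.0.0 - 83.255.255.255) -> DC-GW
  83.54.128.0/17 (83.54.128.0 - 83.54.255.255) -> CORE
  83.54.192.0/18 (83.54.192.0 - 83.54.255.255) -> ISP-GW
More-specific entries that do NOT match:
  83.54.214.236/30 (83.54.214.236 - 83.54.214.239) does not contain 83.54.214.235
  83.54.215.224/28 (83.54.215.224 - 83.54.215.239) does not contain 83.54.214.235
  83.55.214.128/25 (83.55.214.128 - 83.55.214.255) does not contain 83.54.214.235
  83.54.198.0/24 (83.54.198.0 - 83.54.198.255) does not contain 83.54.214.235
  83.54.212.0/23 (83.54.212.0 - 83.54.213.255) does not contain 83.54.214.235
  83.22.208.0/20 (83.22.208.0 - 83.22.223.255) does not contain 83.54.214.235
  83.54.240.0/20 (83.54.240.0 - 83.54.255.255) does not contain 83.54.214.235
Longest matching prefix is /18 -> next hop ISP-GW.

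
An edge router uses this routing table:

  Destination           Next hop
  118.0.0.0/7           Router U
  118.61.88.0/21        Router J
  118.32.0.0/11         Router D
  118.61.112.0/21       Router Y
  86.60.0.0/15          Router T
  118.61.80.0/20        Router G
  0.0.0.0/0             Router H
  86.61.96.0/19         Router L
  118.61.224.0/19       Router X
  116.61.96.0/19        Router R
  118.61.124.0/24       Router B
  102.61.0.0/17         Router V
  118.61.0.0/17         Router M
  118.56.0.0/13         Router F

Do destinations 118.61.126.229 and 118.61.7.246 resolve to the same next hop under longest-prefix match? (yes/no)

yes

118.61.126.229: longest match 118.61.0.0/17 -> Router M
118.61.7.246: longest match 118.61.0.0/17 -> Router M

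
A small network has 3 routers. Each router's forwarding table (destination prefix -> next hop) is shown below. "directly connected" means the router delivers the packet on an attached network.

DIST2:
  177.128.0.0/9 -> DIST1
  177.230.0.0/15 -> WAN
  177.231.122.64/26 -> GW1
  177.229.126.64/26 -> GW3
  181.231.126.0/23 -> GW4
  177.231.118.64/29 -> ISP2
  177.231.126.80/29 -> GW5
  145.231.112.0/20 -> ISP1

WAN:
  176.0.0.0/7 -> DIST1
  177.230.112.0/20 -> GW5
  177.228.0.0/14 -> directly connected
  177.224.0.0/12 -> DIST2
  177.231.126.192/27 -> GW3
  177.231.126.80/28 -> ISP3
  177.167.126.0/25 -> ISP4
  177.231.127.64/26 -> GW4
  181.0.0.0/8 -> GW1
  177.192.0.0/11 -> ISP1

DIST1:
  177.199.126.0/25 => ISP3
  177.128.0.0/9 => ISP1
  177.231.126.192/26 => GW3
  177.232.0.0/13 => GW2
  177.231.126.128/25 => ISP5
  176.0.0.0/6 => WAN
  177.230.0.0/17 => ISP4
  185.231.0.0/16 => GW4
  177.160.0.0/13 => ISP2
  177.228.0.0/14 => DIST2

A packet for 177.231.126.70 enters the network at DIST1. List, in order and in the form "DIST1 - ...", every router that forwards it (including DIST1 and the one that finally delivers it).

At DIST1: longest match for 177.231.126.70 is 177.228.0.0/14 -> DIST2
At DIST2: longest match for 177.231.126.70 is 177.230.0.0/15 -> WAN
At WAN: longest match for 177.231.126.70 is 177.228.0.0/14 -> directly connected

DIST1 - DIST2 - WAN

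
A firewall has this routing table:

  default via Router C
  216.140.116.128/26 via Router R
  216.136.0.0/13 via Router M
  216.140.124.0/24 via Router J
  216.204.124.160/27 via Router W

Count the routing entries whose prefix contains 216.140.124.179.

Prefixes containing 216.140.124.179:
  0.0.0.0/0 (default, matches everything)
  216.136.0.0/13 (216.136.0.0 - 216.143.255.255)
  216.140.124.0/24 (216.140.124.0 - 216.140.124.255)
Total matching entries: 3.

3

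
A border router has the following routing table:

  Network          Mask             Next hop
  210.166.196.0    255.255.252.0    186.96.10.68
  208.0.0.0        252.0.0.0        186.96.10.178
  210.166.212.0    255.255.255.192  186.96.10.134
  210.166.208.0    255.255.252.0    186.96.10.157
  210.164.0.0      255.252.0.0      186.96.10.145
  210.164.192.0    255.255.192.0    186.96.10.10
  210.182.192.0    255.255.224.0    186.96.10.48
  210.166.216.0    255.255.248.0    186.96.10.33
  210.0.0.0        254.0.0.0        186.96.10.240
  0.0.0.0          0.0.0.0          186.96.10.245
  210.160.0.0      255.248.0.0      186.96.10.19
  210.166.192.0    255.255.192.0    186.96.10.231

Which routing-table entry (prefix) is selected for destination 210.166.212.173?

Entries matching 210.166.212.173:
  0.0.0.0/0 (default, matches everything)
  208.0.0.0/6 (208.0.0.0 - 211.255.255.255)
  210.0.0.0/7 (210.0.0.0 - 211.255.255.255)
  210.160.0.0/13 (210.160.0.0 - 210.167.255.255)
  210.164.0.0/14 (210.164.0.0 - 210.167.255.255)
  210.166.192.0/18 (210.166.192.0 - 210.166.255.255)
Most specific is 210.166.192.0/18.

210.166.192.0/18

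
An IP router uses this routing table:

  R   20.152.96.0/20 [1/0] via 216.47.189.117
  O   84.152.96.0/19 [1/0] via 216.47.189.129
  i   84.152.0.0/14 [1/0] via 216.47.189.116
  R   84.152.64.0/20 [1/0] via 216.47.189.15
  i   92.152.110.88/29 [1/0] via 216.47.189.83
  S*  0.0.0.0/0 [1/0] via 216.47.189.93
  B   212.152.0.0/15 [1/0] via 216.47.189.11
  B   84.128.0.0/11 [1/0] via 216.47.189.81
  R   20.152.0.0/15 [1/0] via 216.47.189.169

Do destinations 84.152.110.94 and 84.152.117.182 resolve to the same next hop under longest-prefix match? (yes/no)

84.152.110.94: longest match 84.152.96.0/19 -> 216.47.189.129
84.152.117.182: longest match 84.152.96.0/19 -> 216.47.189.129

yes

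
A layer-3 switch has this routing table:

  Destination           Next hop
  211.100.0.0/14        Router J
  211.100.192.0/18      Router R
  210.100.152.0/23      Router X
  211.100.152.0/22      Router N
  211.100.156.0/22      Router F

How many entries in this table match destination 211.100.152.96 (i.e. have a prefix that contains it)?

Prefixes containing 211.100.152.96:
  211.100.0.0/14 (211.100.0.0 - 211.103.255.255)
  211.100.152.0/22 (211.100.152.0 - 211.100.155.255)
Total matching entries: 2.

2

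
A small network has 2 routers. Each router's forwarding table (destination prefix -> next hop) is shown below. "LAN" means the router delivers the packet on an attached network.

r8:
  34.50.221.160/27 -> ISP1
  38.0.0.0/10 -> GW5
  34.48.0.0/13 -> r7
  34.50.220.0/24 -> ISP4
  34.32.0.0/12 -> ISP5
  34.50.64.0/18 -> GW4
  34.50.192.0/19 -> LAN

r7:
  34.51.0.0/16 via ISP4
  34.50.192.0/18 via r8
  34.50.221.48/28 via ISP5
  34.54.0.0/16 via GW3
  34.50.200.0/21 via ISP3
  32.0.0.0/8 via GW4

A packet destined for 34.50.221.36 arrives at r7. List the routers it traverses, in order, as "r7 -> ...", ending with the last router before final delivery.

r7 -> r8

At r7: longest match for 34.50.221.36 is 34.50.192.0/18 -> r8
At r8: longest match for 34.50.221.36 is 34.50.192.0/19 -> LAN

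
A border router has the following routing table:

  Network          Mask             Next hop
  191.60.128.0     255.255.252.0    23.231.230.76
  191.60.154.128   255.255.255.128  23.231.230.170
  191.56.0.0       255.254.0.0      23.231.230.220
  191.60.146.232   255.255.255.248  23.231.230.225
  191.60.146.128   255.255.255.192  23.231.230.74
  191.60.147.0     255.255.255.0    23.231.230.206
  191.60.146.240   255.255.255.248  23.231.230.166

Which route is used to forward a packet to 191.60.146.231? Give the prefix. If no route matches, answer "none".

none

191.60.146.231 is outside every listed prefix and there is no default route.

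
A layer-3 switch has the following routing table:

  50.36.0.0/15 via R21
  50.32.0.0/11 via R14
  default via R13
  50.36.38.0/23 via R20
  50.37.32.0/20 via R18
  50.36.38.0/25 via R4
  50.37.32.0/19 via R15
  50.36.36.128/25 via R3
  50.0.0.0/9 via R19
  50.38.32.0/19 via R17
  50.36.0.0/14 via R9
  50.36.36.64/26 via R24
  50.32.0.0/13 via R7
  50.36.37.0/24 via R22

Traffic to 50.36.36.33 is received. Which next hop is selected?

Routes whose prefix contains 50.36.36.33:
  0.0.0.0/0 (default, matches everything) -> R13
  50.0.0.0/9 (50.0.0.0 - 50.127.255.255) -> R19
  50.32.0.0/11 (50.32.0.0 - 50.63.255.255) -> R14
  50.32.0.0/13 (50.32.0.0 - 50.39.255.255) -> R7
  50.36.0.0/14 (50.36.0.0 - 50.39.255.255) -> R9
  50.36.0.0/15 (50.36.0.0 - 50.37.255.255) -> R21
More-specific entries that do NOT match:
  50.36.36.64/26 (50.36.36.64 - 50.36.36.127) does not contain 50.36.36.33
  50.36.38.0/25 (50.36.38.0 - 50.36.38.127) does not contain 50.36.36.33
  50.36.36.128/25 (50.36.36.128 - 50.36.36.255) does not contain 50.36.36.33
  50.36.37.0/24 (50.36.37.0 - 50.36.37.255) does not contain 50.36.36.33
  50.36.38.0/23 (50.36.38.0 - 50.36.39.255) does not contain 50.36.36.33
  50.37.32.0/20 (50.37.32.0 - 50.37.47.255) does not contain 50.36.36.33
  50.37.32.0/19 (50.37.32.0 - 50.37.63.255) does not contain 50.36.36.33
  50.38.32.0/19 (50.38.32.0 - 50.38.63.255) does not contain 50.36.36.33
Longest matching prefix is /15 -> next hop R21.

R21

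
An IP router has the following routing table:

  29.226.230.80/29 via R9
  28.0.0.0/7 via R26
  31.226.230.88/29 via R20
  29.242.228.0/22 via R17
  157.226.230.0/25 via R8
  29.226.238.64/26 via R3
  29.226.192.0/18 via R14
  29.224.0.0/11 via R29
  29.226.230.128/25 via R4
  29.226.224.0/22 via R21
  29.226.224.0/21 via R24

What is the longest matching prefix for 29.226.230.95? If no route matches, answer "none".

Entries matching 29.226.230.95:
  28.0.0.0/7 (28.0.0.0 - 29.255.255.255)
  29.224.0.0/11 (29.224.0.0 - 29.255.255.255)
  29.226.192.0/18 (29.226.192.0 - 29.226.255.255)
  29.226.224.0/21 (29.226.224.0 - 29.226.231.255)
Most specific is 29.226.224.0/21.

29.226.224.0/21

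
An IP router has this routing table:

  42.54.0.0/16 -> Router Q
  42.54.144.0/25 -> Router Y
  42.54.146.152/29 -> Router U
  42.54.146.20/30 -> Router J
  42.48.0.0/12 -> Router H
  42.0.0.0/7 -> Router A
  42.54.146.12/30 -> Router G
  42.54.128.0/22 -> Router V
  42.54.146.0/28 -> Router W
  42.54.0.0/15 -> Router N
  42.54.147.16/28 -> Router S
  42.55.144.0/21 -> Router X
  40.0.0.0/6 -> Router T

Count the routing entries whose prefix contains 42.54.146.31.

5

Prefixes containing 42.54.146.31:
  40.0.0.0/6 (40.0.0.0 - 43.255.255.255)
  42.0.0.0/7 (42.0.0.0 - 43.255.255.255)
  42.48.0.0/12 (42.48.0.0 - 42.63.255.255)
  42.54.0.0/15 (42.54.0.0 - 42.55.255.255)
  42.54.0.0/16 (42.54.0.0 - 42.54.255.255)
Total matching entries: 5.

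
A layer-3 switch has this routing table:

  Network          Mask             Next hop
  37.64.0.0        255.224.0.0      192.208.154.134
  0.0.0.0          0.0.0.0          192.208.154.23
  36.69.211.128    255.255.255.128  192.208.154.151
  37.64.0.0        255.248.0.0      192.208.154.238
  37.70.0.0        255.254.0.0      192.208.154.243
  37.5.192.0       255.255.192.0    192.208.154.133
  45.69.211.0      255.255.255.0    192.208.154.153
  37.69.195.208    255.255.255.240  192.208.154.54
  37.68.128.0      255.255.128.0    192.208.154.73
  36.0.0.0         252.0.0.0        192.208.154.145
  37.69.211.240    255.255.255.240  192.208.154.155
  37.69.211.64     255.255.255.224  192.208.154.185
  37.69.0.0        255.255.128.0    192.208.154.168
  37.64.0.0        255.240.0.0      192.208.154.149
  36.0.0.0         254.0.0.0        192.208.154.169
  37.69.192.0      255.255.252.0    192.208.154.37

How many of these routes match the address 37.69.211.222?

Prefixes containing 37.69.211.222:
  0.0.0.0/0 (default, matches everything)
  36.0.0.0/6 (36.0.0.0 - 39.255.255.255)
  36.0.0.0/7 (36.0.0.0 - 37.255.255.255)
  37.64.0.0/11 (37.64.0.0 - 37.95.255.255)
  37.64.0.0/12 (37.64.0.0 - 37.79.255.255)
  37.64.0.0/13 (37.64.0.0 - 37.71.255.255)
Total matching entries: 6.

6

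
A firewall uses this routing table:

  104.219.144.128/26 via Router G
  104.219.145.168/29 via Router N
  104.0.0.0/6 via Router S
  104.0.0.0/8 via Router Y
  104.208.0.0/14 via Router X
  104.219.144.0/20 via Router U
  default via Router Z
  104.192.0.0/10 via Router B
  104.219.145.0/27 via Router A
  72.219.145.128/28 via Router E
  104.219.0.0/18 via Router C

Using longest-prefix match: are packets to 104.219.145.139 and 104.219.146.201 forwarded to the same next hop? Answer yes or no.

yes

104.219.145.139: longest match 104.219.144.0/20 -> Router U
104.219.146.201: longest match 104.219.144.0/20 -> Router U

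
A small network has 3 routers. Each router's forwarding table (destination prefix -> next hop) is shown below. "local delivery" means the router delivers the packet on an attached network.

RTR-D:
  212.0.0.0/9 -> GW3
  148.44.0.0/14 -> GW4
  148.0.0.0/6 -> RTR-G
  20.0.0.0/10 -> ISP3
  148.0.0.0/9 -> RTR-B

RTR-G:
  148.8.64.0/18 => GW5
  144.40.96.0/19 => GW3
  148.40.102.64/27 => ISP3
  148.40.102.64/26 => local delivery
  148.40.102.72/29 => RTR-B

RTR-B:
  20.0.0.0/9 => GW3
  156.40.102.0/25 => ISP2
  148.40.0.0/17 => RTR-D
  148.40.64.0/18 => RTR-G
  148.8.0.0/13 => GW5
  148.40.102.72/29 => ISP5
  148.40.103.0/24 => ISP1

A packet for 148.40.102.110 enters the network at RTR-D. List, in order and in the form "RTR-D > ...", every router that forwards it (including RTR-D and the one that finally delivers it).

At RTR-D: longest match for 148.40.102.110 is 148.0.0.0/9 -> RTR-B
At RTR-B: longest match for 148.40.102.110 is 148.40.64.0/18 -> RTR-G
At RTR-G: longest match for 148.40.102.110 is 148.40.102.64/26 -> local delivery

RTR-D > RTR-B > RTR-G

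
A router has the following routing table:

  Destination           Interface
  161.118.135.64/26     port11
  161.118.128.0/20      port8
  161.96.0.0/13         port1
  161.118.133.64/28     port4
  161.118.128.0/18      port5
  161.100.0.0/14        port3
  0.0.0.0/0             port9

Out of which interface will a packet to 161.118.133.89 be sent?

port8

Routes whose prefix contains 161.118.133.89:
  0.0.0.0/0 (default, matches everything) -> port9
  161.118.128.0/18 (161.118.128.0 - 161.118.191.255) -> port5
  161.118.128.0/20 (161.118.128.0 - 161.118.143.255) -> port8
More-specific entries that do NOT match:
  161.118.133.64/28 (161.118.133.64 - 161.118.133.79) does not contain 161.118.133.89
  161.118.135.64/26 (161.118.135.64 - 161.118.135.127) does not contain 161.118.133.89
Longest matching prefix is /20 -> interface port8.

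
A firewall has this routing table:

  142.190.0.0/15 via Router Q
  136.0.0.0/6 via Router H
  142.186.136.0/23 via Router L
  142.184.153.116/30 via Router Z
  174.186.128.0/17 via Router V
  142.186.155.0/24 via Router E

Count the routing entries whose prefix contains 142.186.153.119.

No listed prefix contains 142.186.153.119.
Total matching entries: 0.

0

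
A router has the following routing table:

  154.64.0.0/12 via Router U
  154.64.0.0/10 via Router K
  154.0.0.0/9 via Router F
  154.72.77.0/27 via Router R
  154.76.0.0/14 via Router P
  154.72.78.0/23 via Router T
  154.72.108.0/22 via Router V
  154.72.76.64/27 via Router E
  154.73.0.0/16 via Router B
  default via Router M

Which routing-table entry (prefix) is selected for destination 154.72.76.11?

154.64.0.0/12

Entries matching 154.72.76.11:
  0.0.0.0/0 (default, matches everything)
  154.0.0.0/9 (154.0.0.0 - 154.127.255.255)
  154.64.0.0/10 (154.64.0.0 - 154.127.255.255)
  154.64.0.0/12 (154.64.0.0 - 154.79.255.255)
Most specific is 154.64.0.0/12.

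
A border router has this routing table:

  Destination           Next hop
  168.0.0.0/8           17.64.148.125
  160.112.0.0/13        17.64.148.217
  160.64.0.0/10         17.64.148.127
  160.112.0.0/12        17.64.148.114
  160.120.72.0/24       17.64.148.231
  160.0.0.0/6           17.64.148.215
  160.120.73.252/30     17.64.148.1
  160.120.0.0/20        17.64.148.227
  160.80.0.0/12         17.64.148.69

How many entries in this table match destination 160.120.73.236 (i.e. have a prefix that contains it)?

Prefixes containing 160.120.73.236:
  160.0.0.0/6 (160.0.0.0 - 163.255.255.255)
  160.64.0.0/10 (160.64.0.0 - 160.127.255.255)
  160.112.0.0/12 (160.112.0.0 - 160.127.255.255)
Total matching entries: 3.

3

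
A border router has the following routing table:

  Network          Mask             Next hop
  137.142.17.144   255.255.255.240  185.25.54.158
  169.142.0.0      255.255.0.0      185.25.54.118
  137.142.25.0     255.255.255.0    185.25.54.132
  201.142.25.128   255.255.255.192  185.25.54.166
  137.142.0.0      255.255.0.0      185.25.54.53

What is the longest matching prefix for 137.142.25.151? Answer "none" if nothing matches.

Entries matching 137.142.25.151:
  137.142.0.0/16 (137.142.0.0 - 137.142.255.255)
  137.142.25.0/24 (137.142.25.0 - 137.142.25.255)
Most specific is 137.142.25.0/24.

137.142.25.0/24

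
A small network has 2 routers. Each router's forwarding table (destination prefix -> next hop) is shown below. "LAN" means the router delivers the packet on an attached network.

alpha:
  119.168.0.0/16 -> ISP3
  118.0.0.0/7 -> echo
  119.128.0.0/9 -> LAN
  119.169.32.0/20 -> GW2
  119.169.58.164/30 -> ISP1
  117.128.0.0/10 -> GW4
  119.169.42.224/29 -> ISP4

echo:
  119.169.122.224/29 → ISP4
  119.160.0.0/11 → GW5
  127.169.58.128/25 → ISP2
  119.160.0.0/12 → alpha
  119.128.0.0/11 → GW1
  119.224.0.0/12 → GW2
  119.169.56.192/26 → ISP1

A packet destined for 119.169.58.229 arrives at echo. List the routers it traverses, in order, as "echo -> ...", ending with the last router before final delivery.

At echo: longest match for 119.169.58.229 is 119.160.0.0/12 -> alpha
At alpha: longest match for 119.169.58.229 is 119.128.0.0/9 -> LAN

echo -> alpha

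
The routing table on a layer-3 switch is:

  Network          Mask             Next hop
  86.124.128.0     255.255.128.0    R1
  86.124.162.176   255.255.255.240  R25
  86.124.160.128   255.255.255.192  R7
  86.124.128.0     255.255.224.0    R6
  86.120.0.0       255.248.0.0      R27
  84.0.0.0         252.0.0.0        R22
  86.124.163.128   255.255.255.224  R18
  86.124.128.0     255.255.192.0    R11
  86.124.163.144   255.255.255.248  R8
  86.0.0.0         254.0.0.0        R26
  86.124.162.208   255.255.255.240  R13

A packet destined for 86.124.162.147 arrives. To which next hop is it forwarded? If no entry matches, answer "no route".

R11

Routes whose prefix contains 86.124.162.147:
  84.0.0.0/6 (84.0.0.0 - 87.255.255.255) -> R22
  86.0.0.0/7 (86.0.0.0 - 87.255.255.255) -> R26
  86.120.0.0/13 (86.120.0.0 - 86.127.255.255) -> R27
  86.124.128.0/17 (86.124.128.0 - 86.124.255.255) -> R1
  86.124.128.0/18 (86.124.128.0 - 86.124.191.255) -> R11
More-specific entries that do NOT match:
  86.124.163.144/29 (86.124.163.144 - 86.124.163.151) does not contain 86.124.162.147
  86.124.162.176/28 (86.124.162.176 - 86.124.162.191) does not contain 86.124.162.147
  86.124.162.208/28 (86.124.162.208 - 86.124.162.223) does not contain 86.124.162.147
  86.124.163.128/27 (86.124.163.128 - 86.124.163.159) does not contain 86.124.162.147
  86.124.160.128/26 (86.124.160.128 - 86.124.160.191) does not contain 86.124.162.147
  86.124.128.0/19 (86.124.128.0 - 86.124.159.255) does not contain 86.124.162.147
Longest matching prefix is /18 -> next hop R11.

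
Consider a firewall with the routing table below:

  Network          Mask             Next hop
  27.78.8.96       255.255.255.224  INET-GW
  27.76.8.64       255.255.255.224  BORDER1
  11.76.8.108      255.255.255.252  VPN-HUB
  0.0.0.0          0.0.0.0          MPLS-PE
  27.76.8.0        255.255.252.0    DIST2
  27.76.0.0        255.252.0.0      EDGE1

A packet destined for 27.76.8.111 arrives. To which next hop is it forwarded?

DIST2

Routes whose prefix contains 27.76.8.111:
  0.0.0.0/0 (default, matches everything) -> MPLS-PE
  27.76.0.0/14 (27.76.0.0 - 27.79.255.255) -> EDGE1
  27.76.8.0/22 (27.76.8.0 - 27.76.11.255) -> DIST2
More-specific entries that do NOT match:
  11.76.8.108/30 (11.76.8.108 - 11.76.8.111) does not contain 27.76.8.111
  27.78.8.96/27 (27.78.8.96 - 27.78.8.127) does not contain 27.76.8.111
  27.76.8.64/27 (27.76.8.64 - 27.76.8.95) does not contain 27.76.8.111
Longest matching prefix is /22 -> next hop DIST2.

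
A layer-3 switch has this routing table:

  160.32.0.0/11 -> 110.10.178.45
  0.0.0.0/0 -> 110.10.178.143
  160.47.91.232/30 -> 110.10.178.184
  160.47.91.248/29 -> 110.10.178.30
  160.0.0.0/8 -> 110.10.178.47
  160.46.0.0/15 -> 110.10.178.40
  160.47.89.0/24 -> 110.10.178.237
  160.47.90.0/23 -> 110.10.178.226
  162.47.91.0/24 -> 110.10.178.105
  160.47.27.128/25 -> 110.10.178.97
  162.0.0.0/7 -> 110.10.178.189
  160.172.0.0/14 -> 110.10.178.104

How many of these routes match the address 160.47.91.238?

5

Prefixes containing 160.47.91.238:
  0.0.0.0/0 (default, matches everything)
  160.0.0.0/8 (160.0.0.0 - 160.255.255.255)
  160.32.0.0/11 (160.32.0.0 - 160.63.255.255)
  160.46.0.0/15 (160.46.0.0 - 160.47.255.255)
  160.47.90.0/23 (160.47.90.0 - 160.47.91.255)
Total matching entries: 5.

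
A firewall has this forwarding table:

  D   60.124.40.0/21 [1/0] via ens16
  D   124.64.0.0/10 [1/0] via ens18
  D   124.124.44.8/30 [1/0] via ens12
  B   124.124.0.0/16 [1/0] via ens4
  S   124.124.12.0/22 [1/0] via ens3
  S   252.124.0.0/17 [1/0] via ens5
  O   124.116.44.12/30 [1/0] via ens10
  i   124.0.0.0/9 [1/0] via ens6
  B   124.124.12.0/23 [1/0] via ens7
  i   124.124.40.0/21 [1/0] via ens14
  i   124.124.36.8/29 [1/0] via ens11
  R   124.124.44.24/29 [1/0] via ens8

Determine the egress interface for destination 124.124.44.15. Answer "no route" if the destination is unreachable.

ens14

Routes whose prefix contains 124.124.44.15:
  124.0.0.0/9 (124.0.0.0 - 124.127.255.255) -> ens6
  124.64.0.0/10 (124.64.0.0 - 124.127.255.255) -> ens18
  124.124.0.0/16 (124.124.0.0 - 124.124.255.255) -> ens4
  124.124.40.0/21 (124.124.40.0 - 124.124.47.255) -> ens14
More-specific entries that do NOT match:
  124.124.44.8/30 (124.124.44.8 - 124.124.44.11) does not contain 124.124.44.15
  124.116.44.12/30 (124.116.44.12 - 124.116.44.15) does not contain 124.124.44.15
  124.124.36.8/29 (124.124.36.8 - 124.124.36.15) does not contain 124.124.44.15
  124.124.44.24/29 (124.124.44.24 - 124.124.44.31) does not contain 124.124.44.15
  124.124.12.0/23 (124.124.12.0 - 124.124.13.255) does not contain 124.124.44.15
  124.124.12.0/22 (124.124.12.0 - 124.124.15.255) does not contain 124.124.44.15
Longest matching prefix is /21 -> interface ens14.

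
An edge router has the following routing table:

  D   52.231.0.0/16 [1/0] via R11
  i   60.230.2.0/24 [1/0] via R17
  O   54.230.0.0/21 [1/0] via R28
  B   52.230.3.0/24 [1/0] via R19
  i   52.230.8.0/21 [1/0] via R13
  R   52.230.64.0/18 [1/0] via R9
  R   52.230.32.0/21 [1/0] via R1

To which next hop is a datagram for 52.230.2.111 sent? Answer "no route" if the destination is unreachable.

No entry's prefix contains 52.230.2.111; there is no default route.

no route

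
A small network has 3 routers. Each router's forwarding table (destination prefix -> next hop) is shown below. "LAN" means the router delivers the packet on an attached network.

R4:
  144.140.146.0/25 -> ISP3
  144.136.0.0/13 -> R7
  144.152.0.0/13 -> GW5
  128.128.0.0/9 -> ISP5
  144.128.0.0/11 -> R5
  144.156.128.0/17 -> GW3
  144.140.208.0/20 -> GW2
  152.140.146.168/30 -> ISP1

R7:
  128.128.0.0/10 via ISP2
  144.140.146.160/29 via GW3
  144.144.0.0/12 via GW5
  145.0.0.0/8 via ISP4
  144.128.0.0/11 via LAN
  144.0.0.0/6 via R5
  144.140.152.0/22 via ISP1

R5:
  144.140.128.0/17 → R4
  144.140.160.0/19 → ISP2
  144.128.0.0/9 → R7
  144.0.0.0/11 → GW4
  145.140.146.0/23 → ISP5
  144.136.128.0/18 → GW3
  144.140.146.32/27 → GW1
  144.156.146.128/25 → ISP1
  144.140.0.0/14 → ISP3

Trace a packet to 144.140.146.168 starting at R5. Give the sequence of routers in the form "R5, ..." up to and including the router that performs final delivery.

R5, R4, R7

At R5: longest match for 144.140.146.168 is 144.140.128.0/17 -> R4
At R4: longest match for 144.140.146.168 is 144.136.0.0/13 -> R7
At R7: longest match for 144.140.146.168 is 144.128.0.0/11 -> LAN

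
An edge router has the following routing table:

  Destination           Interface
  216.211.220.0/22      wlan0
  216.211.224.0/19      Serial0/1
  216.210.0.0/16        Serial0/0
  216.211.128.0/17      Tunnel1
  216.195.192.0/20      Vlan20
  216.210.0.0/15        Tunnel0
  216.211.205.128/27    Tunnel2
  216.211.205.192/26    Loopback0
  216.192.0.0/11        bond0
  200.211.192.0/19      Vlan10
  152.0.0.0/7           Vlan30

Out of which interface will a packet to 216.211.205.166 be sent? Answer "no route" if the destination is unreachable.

Tunnel1

Routes whose prefix contains 216.211.205.166:
  216.192.0.0/11 (216.192.0.0 - 216.223.255.255) -> bond0
  216.210.0.0/15 (216.210.0.0 - 216.211.255.255) -> Tunnel0
  216.211.128.0/17 (216.211.128.0 - 216.211.255.255) -> Tunnel1
More-specific entries that do NOT match:
  216.211.205.128/27 (216.211.205.128 - 216.211.205.159) does not contain 216.211.205.166
  216.211.205.192/26 (216.211.205.192 - 216.211.205.255) does not contain 216.211.205.166
  216.211.220.0/22 (216.211.220.0 - 216.211.223.255) does not contain 216.211.205.166
  216.195.192.0/20 (216.195.192.0 - 216.195.207.255) does not contain 216.211.205.166
  216.211.224.0/19 (216.211.224.0 - 216.211.255.255) does not contain 216.211.205.166
  200.211.192.0/19 (200.211.192.0 - 200.211.223.255) does not contain 216.211.205.166
Longest matching prefix is /17 -> interface Tunnel1.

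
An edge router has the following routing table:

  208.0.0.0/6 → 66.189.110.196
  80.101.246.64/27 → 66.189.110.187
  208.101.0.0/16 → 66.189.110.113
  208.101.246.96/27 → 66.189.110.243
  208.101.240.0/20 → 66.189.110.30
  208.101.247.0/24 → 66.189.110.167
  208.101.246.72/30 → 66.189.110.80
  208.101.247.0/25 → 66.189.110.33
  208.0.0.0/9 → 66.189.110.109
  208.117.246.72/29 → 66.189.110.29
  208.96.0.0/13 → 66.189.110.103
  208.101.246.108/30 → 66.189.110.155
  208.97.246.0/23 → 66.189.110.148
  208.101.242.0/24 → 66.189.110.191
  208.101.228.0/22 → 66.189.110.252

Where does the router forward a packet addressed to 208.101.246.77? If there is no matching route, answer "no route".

66.189.110.30

Routes whose prefix contains 208.101.246.77:
  208.0.0.0/6 (208.0.0.0 - 211.255.255.255) -> 66.189.110.196
  208.0.0.0/9 (208.0.0.0 - 208.127.255.255) -> 66.189.110.109
  208.96.0.0/13 (208.96.0.0 - 208.103.255.255) -> 66.189.110.103
  208.101.0.0/16 (208.101.0.0 - 208.101.255.255) -> 66.189.110.113
  208.101.240.0/20 (208.101.240.0 - 208.101.255.255) -> 66.189.110.30
More-specific entries that do NOT match:
  208.101.246.72/30 (208.101.246.72 - 208.101.246.75) does not contain 208.101.246.77
  208.101.246.108/30 (208.101.246.108 - 208.101.246.111) does not contain 208.101.246.77
  208.117.246.72/29 (208.117.246.72 - 208.117.246.79) does not contain 208.101.246.77
  80.101.246.64/27 (80.101.246.64 - 80.101.246.95) does not contain 208.101.246.77
  208.101.246.96/27 (208.101.246.96 - 208.101.246.127) does not contain 208.101.246.77
  208.101.247.0/25 (208.101.247.0 - 208.101.247.127) does not contain 208.101.246.77
  208.101.247.0/24 (208.101.247.0 - 208.101.247.255) does not contain 208.101.246.77
  208.101.242.0/24 (208.101.242.0 - 208.101.242.255) does not contain 208.101.246.77
  208.97.246.0/23 (208.97.246.0 - 208.97.247.255) does not contain 208.101.246.77
  208.101.228.0/22 (208.101.228.0 - 208.101.231.255) does not contain 208.101.246.77
Longest matching prefix is /20 -> next hop 66.189.110.30.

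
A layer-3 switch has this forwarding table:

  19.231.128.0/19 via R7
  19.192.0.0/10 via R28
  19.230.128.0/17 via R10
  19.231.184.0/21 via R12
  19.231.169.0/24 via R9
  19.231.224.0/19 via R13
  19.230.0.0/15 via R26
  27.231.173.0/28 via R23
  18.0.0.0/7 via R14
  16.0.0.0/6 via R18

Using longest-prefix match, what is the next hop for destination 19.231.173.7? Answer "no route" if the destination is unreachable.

Routes whose prefix contains 19.231.173.7:
  16.0.0.0/6 (16.0.0.0 - 19.255.255.255) -> R18
  18.0.0.0/7 (18.0.0.0 - 19.255.255.255) -> R14
  19.192.0.0/10 (19.192.0.0 - 19.255.255.255) -> R28
  19.230.0.0/15 (19.230.0.0 - 19.231.255.255) -> R26
More-specific entries that do NOT match:
  27.231.173.0/28 (27.231.173.0 - 27.231.173.15) does not contain 19.231.173.7
  19.231.169.0/24 (19.231.169.0 - 19.231.169.255) does not contain 19.231.173.7
  19.231.184.0/21 (19.231.184.0 - 19.231.191.255) does not contain 19.231.173.7
  19.231.128.0/19 (19.231.128.0 - 19.231.159.255) does not contain 19.231.173.7
  19.231.224.0/19 (19.231.224.0 - 19.231.255.255) does not contain 19.231.173.7
  19.230.128.0/17 (19.230.128.0 - 19.230.255.255) does not contain 19.231.173.7
Longest matching prefix is /15 -> next hop R26.

R26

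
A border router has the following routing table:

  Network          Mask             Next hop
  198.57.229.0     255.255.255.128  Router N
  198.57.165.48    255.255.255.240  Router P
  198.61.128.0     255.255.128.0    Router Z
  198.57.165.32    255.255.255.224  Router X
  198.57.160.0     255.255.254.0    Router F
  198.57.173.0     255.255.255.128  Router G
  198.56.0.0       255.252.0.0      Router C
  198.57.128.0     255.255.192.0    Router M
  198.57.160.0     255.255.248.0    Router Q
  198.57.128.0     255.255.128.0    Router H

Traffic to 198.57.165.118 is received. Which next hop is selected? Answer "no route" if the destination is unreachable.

Routes whose prefix contains 198.57.165.118:
  198.56.0.0/14 (198.56.0.0 - 198.59.255.255) -> Router C
  198.57.128.0/17 (198.57.128.0 - 198.57.255.255) -> Router H
  198.57.128.0/18 (198.57.128.0 - 198.57.191.255) -> Router M
  198.57.160.0/21 (198.57.160.0 - 198.57.167.255) -> Router Q
More-specific entries that do NOT match:
  198.57.165.48/28 (198.57.165.48 - 198.57.165.63) does not contain 198.57.165.118
  198.57.165.32/27 (198.57.165.32 - 198.57.165.63) does not contain 198.57.165.118
  198.57.229.0/25 (198.57.229.0 - 198.57.229.127) does not contain 198.57.165.118
  198.57.173.0/25 (198.57.173.0 - 198.57.173.127) does not contain 198.57.165.118
  198.57.160.0/23 (198.57.160.0 - 198.57.161.255) does not contain 198.57.165.118
Longest matching prefix is /21 -> next hop Router Q.

Router Q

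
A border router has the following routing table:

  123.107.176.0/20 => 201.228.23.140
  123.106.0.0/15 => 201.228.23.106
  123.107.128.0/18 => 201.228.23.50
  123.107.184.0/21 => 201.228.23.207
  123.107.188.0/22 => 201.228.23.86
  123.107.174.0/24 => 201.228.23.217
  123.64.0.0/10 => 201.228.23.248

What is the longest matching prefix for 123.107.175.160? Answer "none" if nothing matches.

Entries matching 123.107.175.160:
  123.64.0.0/10 (123.64.0.0 - 123.127.255.255)
  123.106.0.0/15 (123.106.0.0 - 123.107.255.255)
  123.107.128.0/18 (123.107.128.0 - 123.107.191.255)
Most specific is 123.107.128.0/18.

123.107.128.0/18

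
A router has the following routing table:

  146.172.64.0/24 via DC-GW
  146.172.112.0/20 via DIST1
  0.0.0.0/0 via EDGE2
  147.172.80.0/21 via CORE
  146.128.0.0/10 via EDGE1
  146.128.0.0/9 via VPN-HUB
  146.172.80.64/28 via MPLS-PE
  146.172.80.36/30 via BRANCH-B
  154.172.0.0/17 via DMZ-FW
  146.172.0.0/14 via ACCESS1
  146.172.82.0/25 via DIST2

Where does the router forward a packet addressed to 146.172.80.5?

Routes whose prefix contains 146.172.80.5:
  0.0.0.0/0 (default, matches everything) -> EDGE2
  146.128.0.0/9 (146.128.0.0 - 146.255.255.255) -> VPN-HUB
  146.128.0.0/10 (146.128.0.0 - 146.191.255.255) -> EDGE1
  146.172.0.0/14 (146.172.0.0 - 146.175.255.255) -> ACCESS1
More-specific entries that do NOT match:
  146.172.80.36/30 (146.172.80.36 - 146.172.80.39) does not contain 146.172.80.5
  146.172.80.64/28 (146.172.80.64 - 146.172.80.79) does not contain 146.172.80.5
  146.172.82.0/25 (146.172.82.0 - 146.172.82.127) does not contain 146.172.80.5
  146.172.64.0/24 (146.172.64.0 - 146.172.64.255) does not contain 146.172.80.5
  147.172.80.0/21 (147.172.80.0 - 147.172.87.255) does not contain 146.172.80.5
  146.172.112.0/20 (146.172.112.0 - 146.172.127.255) does not contain 146.172.80.5
  154.172.0.0/17 (154.172.0.0 - 154.172.127.255) does not contain 146.172.80.5
Longest matching prefix is /14 -> next hop ACCESS1.

ACCESS1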